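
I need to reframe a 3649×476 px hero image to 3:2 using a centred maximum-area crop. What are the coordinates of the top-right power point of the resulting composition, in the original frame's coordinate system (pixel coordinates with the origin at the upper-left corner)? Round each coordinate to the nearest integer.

3649/476 > 3/2, so the 3:2 crop keeps the full height 476 and trims width to 476 × 3/2 = 714.00 px.
Left offset = (3649 − 714.00)/2 = 1467.50 px; top offset = 0.
Top-right is two-thirds across and one-third down within the crop:
x = 1467.50 + 2 × 714.00/3 ≈ 1944; y = 0.00 + 1 × 476.00/3 ≈ 159.

(1944, 159)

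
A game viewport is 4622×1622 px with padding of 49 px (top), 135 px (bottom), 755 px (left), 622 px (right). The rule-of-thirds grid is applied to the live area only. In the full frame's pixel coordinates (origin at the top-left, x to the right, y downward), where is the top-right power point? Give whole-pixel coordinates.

x = 2918 px, y = 528 px

Content width = 4622 − 755 − 622 = 3245 px; content height = 1622 − 49 − 135 = 1438 px.
Top-right is two-thirds across and one-third down within the live area.
x = 755 + 2 × 3245/3 = 755 + 2163.33 ≈ 2918
y = 49 + 1 × 1438/3 = 49 + 479.33 ≈ 528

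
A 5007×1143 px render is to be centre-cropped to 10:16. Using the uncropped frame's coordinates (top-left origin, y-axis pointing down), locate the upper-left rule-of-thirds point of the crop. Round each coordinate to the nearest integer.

5007/1143 > 10/16, so the 10:16 crop keeps the full height 1143 and trims width to 1143 × 10/16 = 714.38 px.
Left offset = (5007 − 714.38)/2 = 2146.31 px; top offset = 0.
Upper-left is one-third across and one-third down within the crop:
x = 2146.31 + 1 × 714.38/3 ≈ 2384; y = 0.00 + 1 × 1143.00/3 ≈ 381.

(2384, 381)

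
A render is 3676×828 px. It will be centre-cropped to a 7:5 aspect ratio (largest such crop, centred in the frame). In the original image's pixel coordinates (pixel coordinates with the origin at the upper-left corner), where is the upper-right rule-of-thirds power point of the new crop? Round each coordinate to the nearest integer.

3676/828 > 7/5, so the 7:5 crop keeps the full height 828 and trims width to 828 × 7/5 = 1159.20 px.
Left offset = (3676 − 1159.20)/2 = 1258.40 px; top offset = 0.
Upper-right is two-thirds across and one-third down within the crop:
x = 1258.40 + 2 × 1159.20/3 ≈ 2031; y = 0.00 + 1 × 828.00/3 ≈ 276.

x = 2031 px, y = 276 px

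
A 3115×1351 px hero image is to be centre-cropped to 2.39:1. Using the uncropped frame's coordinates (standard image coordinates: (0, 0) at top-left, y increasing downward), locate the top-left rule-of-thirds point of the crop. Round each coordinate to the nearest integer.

(1038, 458)

3115/1351 < 2.39/1, so the 2.39:1 crop keeps the full width 3115 and trims height to 3115 × 1/2.39 = 1303.35 px.
Top offset = (1351 − 1303.35)/2 = 23.83 px; left offset = 0.
Top-left is one-third across and one-third down within the crop:
x = 0.00 + 1 × 3115.00/3 ≈ 1038; y = 23.83 + 1 × 1303.35/3 ≈ 458.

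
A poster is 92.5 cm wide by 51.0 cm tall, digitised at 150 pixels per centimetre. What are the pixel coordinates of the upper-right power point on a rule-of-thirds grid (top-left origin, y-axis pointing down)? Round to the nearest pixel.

In pixels the canvas is 92.5 × 150 = 13875 wide and 51.0 × 150 = 7650 tall.
The upper-right point is two-thirds across and one-third down:
x = 2 × 13875/3 ≈ 9250; y = 1 × 7650/3 ≈ 2550.

x = 9250 px, y = 2550 px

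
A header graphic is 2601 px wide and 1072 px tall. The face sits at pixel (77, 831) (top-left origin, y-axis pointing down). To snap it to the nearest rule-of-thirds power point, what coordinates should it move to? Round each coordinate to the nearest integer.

x = 867 px, y = 715 px

Third lines: x ∈ {867, 1734}, y ∈ {357, 715}.
77 is closer to x = 867; 831 is closer to y = 715.
So the nearest intersection is the lower-left power point.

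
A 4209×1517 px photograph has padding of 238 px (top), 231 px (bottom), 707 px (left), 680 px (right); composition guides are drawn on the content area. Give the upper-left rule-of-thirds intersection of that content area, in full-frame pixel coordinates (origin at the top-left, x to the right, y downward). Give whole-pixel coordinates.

Content width = 4209 − 707 − 680 = 2822 px; content height = 1517 − 238 − 231 = 1048 px.
Upper-left is one-third across and one-third down within the content area.
x = 707 + 1 × 2822/3 = 707 + 940.67 ≈ 1648
y = 238 + 1 × 1048/3 = 238 + 349.33 ≈ 587

x = 1648 px, y = 587 px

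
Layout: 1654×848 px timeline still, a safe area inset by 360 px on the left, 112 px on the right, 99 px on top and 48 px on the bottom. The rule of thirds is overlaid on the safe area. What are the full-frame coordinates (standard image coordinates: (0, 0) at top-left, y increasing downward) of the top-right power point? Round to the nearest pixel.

Content width = 1654 − 360 − 112 = 1182 px; content height = 848 − 99 − 48 = 701 px.
Top-right is two-thirds across and one-third down within the safe area.
x = 360 + 2 × 1182/3 = 360 + 788.00 ≈ 1148
y = 99 + 1 × 701/3 = 99 + 233.67 ≈ 333

x = 1148 px, y = 333 px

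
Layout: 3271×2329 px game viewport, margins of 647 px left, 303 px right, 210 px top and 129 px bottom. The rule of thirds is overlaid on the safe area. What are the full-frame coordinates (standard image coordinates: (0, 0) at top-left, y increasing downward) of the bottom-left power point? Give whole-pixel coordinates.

(1421, 1537)

Content width = 3271 − 647 − 303 = 2321 px; content height = 2329 − 210 − 129 = 1990 px.
Bottom-left is one-third across and two-thirds down within the safe area.
x = 647 + 1 × 2321/3 = 647 + 773.67 ≈ 1421
y = 210 + 2 × 1990/3 = 210 + 1326.67 ≈ 1537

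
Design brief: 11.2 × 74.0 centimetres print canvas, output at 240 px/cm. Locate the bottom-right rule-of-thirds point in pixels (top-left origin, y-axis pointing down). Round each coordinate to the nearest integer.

In pixels the canvas is 11.2 × 240 = 2688 wide and 74.0 × 240 = 17760 tall.
The bottom-right point is two-thirds across and two-thirds down:
x = 2 × 2688/3 ≈ 1792; y = 2 × 17760/3 ≈ 11840.

(1792, 11840)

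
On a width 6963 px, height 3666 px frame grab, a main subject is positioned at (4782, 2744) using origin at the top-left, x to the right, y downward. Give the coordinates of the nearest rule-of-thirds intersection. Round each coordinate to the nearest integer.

(4642, 2444)

Third lines: x ∈ {2321, 4642}, y ∈ {1222, 2444}.
4782 is closer to x = 4642; 2744 is closer to y = 2444.
So the nearest intersection is the lower-right power point.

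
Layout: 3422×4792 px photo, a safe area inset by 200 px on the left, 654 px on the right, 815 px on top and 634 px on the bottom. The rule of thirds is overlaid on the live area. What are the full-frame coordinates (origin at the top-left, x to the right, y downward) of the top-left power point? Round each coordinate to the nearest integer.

Content width = 3422 − 200 − 654 = 2568 px; content height = 4792 − 815 − 634 = 3343 px.
Top-left is one-third across and one-third down within the live area.
x = 200 + 1 × 2568/3 = 200 + 856.00 ≈ 1056
y = 815 + 1 × 3343/3 = 815 + 1114.33 ≈ 1929

(1056, 1929)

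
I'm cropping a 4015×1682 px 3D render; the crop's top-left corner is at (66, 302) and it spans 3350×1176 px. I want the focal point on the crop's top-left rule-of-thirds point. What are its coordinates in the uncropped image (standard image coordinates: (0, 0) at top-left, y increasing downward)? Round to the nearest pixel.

(1183, 694)

One third of the crop width 3350 is 1116.67 px.
One third of the crop height 1176 is 392.00 px.
The top-left point is one-third across and one-third down within the crop:
x = 66 + 1 × 1116.67 ≈ 1183; y = 302 + 1 × 392.00 ≈ 694.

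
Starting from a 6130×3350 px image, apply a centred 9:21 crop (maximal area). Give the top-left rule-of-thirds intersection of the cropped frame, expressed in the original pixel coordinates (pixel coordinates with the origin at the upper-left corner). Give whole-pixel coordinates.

6130/3350 > 9/21, so the 9:21 crop keeps the full height 3350 and trims width to 3350 × 9/21 = 1435.71 px.
Left offset = (6130 − 1435.71)/2 = 2347.14 px; top offset = 0.
Top-left is one-third across and one-third down within the crop:
x = 2347.14 + 1 × 1435.71/3 ≈ 2826; y = 0.00 + 1 × 3350.00/3 ≈ 1117.

(2826, 1117)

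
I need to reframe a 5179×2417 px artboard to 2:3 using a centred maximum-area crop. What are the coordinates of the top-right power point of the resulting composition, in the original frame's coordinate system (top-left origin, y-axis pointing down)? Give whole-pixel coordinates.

(2858, 806)

5179/2417 > 2/3, so the 2:3 crop keeps the full height 2417 and trims width to 2417 × 2/3 = 1611.33 px.
Left offset = (5179 − 1611.33)/2 = 1783.83 px; top offset = 0.
Top-right is two-thirds across and one-third down within the crop:
x = 1783.83 + 2 × 1611.33/3 ≈ 2858; y = 0.00 + 1 × 2417.00/3 ≈ 806.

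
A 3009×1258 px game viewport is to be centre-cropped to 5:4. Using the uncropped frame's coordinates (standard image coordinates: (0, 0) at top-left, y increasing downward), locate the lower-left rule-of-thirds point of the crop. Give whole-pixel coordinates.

3009/1258 > 5/4, so the 5:4 crop keeps the full height 1258 and trims width to 1258 × 5/4 = 1572.50 px.
Left offset = (3009 − 1572.50)/2 = 718.25 px; top offset = 0.
Lower-left is one-third across and two-thirds down within the crop:
x = 718.25 + 1 × 1572.50/3 ≈ 1242; y = 0.00 + 2 × 1258.00/3 ≈ 839.

x = 1242 px, y = 839 px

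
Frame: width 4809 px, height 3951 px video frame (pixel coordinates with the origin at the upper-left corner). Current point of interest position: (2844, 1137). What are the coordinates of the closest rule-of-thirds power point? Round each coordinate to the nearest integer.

Third lines: x ∈ {1603, 3206}, y ∈ {1317, 2634}.
2844 is closer to x = 3206; 1137 is closer to y = 1317.
So the nearest intersection is the upper-right power point.

x = 3206 px, y = 1317 px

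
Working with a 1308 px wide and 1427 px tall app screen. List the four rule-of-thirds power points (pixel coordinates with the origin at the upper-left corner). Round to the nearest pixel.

One third of 1308 is 436; one third of 1427 is 475.67.
Vertical third lines at x = 436 and x = 872; horizontal third lines at y = 476 and y = 951.

(436, 476), (872, 476), (436, 951), (872, 951)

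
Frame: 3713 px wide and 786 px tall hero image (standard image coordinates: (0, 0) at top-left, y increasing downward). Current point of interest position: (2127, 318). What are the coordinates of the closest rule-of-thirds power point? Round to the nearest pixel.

(2475, 262)

Third lines: x ∈ {1238, 2475}, y ∈ {262, 524}.
2127 is closer to x = 2475; 318 is closer to y = 262.
So the nearest intersection is the upper-right power point.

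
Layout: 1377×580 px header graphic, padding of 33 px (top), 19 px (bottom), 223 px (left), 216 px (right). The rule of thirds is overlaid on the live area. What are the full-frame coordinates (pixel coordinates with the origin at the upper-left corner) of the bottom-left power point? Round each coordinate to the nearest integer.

(536, 385)

Content width = 1377 − 223 − 216 = 938 px; content height = 580 − 33 − 19 = 528 px.
Bottom-left is one-third across and two-thirds down within the live area.
x = 223 + 1 × 938/3 = 223 + 312.67 ≈ 536
y = 33 + 2 × 528/3 = 33 + 352.00 ≈ 385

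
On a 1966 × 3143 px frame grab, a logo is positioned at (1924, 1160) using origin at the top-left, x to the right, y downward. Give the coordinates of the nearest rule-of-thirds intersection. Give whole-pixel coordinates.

x = 1311 px, y = 1048 px

Third lines: x ∈ {655, 1311}, y ∈ {1048, 2095}.
1924 is closer to x = 1311; 1160 is closer to y = 1048.
So the nearest intersection is the upper-right power point.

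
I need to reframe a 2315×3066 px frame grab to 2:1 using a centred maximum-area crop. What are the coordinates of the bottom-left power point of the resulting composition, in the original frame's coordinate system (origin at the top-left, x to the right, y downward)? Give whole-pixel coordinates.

2315/3066 < 2/1, so the 2:1 crop keeps the full width 2315 and trims height to 2315 × 1/2 = 1157.50 px.
Top offset = (3066 − 1157.50)/2 = 954.25 px; left offset = 0.
Bottom-left is one-third across and two-thirds down within the crop:
x = 0.00 + 1 × 2315.00/3 ≈ 772; y = 954.25 + 2 × 1157.50/3 ≈ 1726.

(772, 1726)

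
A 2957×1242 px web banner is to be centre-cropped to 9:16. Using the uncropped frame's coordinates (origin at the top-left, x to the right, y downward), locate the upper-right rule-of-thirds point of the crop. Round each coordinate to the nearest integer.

2957/1242 > 9/16, so the 9:16 crop keeps the full height 1242 and trims width to 1242 × 9/16 = 698.62 px.
Left offset = (2957 − 698.62)/2 = 1129.19 px; top offset = 0.
Upper-right is two-thirds across and one-third down within the crop:
x = 1129.19 + 2 × 698.62/3 ≈ 1595; y = 0.00 + 1 × 1242.00/3 ≈ 414.

(1595, 414)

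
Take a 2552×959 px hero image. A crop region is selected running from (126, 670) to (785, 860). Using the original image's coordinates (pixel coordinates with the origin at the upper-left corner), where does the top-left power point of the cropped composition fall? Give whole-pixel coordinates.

x = 346 px, y = 733 px

Crop width = 785 − 126 = 659 px; one third is 219.67 px.
Crop height = 860 − 670 = 190 px; one third is 63.33 px.
The top-left point is one-third across and one-third down within the crop:
x = 126 + 1 × 219.67 ≈ 346; y = 670 + 1 × 63.33 ≈ 733.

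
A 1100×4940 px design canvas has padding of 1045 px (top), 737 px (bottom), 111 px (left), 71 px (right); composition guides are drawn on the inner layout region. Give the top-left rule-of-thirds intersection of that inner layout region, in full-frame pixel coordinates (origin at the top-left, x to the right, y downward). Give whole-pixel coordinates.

x = 417 px, y = 2098 px

Content width = 1100 − 111 − 71 = 918 px; content height = 4940 − 1045 − 737 = 3158 px.
Top-left is one-third across and one-third down within the inner layout region.
x = 111 + 1 × 918/3 = 111 + 306.00 ≈ 417
y = 1045 + 1 × 3158/3 = 1045 + 1052.67 ≈ 2098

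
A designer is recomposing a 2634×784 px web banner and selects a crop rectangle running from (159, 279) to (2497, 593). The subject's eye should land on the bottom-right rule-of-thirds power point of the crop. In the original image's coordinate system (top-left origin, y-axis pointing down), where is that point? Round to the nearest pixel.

Crop width = 2497 − 159 = 2338 px; one third is 779.33 px.
Crop height = 593 − 279 = 314 px; one third is 104.67 px.
The bottom-right point is two-thirds across and two-thirds down within the crop:
x = 159 + 2 × 779.33 ≈ 1718; y = 279 + 2 × 104.67 ≈ 488.

(1718, 488)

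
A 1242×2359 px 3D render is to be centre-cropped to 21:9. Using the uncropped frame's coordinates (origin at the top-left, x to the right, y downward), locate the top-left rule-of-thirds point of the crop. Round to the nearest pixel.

1242/2359 < 21/9, so the 21:9 crop keeps the full width 1242 and trims height to 1242 × 9/21 = 532.29 px.
Top offset = (2359 − 532.29)/2 = 913.36 px; left offset = 0.
Top-left is one-third across and one-third down within the crop:
x = 0.00 + 1 × 1242.00/3 ≈ 414; y = 913.36 + 1 × 532.29/3 ≈ 1091.

x = 414 px, y = 1091 px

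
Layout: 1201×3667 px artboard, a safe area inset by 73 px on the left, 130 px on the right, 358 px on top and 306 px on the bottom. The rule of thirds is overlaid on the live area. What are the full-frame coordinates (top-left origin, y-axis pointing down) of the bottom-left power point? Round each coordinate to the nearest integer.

(406, 2360)

Content width = 1201 − 73 − 130 = 998 px; content height = 3667 − 358 − 306 = 3003 px.
Bottom-left is one-third across and two-thirds down within the live area.
x = 73 + 1 × 998/3 = 73 + 332.67 ≈ 406
y = 358 + 2 × 3003/3 = 358 + 2002.00 ≈ 2360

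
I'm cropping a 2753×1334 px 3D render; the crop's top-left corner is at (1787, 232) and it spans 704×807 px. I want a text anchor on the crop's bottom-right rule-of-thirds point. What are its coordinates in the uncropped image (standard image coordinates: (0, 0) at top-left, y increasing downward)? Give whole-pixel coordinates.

x = 2256 px, y = 770 px

One third of the crop width 704 is 234.67 px.
One third of the crop height 807 is 269.00 px.
The bottom-right point is two-thirds across and two-thirds down within the crop:
x = 1787 + 2 × 234.67 ≈ 2256; y = 232 + 2 × 269.00 ≈ 770.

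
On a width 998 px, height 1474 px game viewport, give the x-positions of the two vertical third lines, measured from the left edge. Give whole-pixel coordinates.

333 px and 665 px

998 / 3 = 332.67, so the vertical lines sit at one and two thirds of 998.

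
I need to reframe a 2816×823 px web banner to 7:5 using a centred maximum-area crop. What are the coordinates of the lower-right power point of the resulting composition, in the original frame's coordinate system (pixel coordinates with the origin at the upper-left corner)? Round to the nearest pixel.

(1600, 549)

2816/823 > 7/5, so the 7:5 crop keeps the full height 823 and trims width to 823 × 7/5 = 1152.20 px.
Left offset = (2816 − 1152.20)/2 = 831.90 px; top offset = 0.
Lower-right is two-thirds across and two-thirds down within the crop:
x = 831.90 + 2 × 1152.20/3 ≈ 1600; y = 0.00 + 2 × 823.00/3 ≈ 549.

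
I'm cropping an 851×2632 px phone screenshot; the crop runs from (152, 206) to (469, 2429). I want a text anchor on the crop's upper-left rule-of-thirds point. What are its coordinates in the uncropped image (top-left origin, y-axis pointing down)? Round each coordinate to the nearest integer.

(258, 947)

Crop width = 469 − 152 = 317 px; one third is 105.67 px.
Crop height = 2429 − 206 = 2223 px; one third is 741.00 px.
The upper-left point is one-third across and one-third down within the crop:
x = 152 + 1 × 105.67 ≈ 258; y = 206 + 1 × 741.00 ≈ 947.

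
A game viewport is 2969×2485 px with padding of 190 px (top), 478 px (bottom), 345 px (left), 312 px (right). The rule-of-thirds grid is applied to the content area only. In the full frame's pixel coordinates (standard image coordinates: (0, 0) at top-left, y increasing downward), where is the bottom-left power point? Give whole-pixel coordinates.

Content width = 2969 − 345 − 312 = 2312 px; content height = 2485 − 190 − 478 = 1817 px.
Bottom-left is one-third across and two-thirds down within the content area.
x = 345 + 1 × 2312/3 = 345 + 770.67 ≈ 1116
y = 190 + 2 × 1817/3 = 190 + 1211.33 ≈ 1401

x = 1116 px, y = 1401 px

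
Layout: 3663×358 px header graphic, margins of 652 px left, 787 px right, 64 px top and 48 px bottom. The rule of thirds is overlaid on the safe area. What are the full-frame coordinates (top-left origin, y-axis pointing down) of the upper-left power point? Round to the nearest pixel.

(1393, 146)

Content width = 3663 − 652 − 787 = 2224 px; content height = 358 − 64 − 48 = 246 px.
Upper-left is one-third across and one-third down within the safe area.
x = 652 + 1 × 2224/3 = 652 + 741.33 ≈ 1393
y = 64 + 1 × 246/3 = 64 + 82.00 ≈ 146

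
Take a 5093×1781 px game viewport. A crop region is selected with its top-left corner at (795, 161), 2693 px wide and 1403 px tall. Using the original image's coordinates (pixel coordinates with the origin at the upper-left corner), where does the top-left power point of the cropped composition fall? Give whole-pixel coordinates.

One third of the crop width 2693 is 897.67 px.
One third of the crop height 1403 is 467.67 px.
The top-left point is one-third across and one-third down within the crop:
x = 795 + 1 × 897.67 ≈ 1693; y = 161 + 1 × 467.67 ≈ 629.

x = 1693 px, y = 629 px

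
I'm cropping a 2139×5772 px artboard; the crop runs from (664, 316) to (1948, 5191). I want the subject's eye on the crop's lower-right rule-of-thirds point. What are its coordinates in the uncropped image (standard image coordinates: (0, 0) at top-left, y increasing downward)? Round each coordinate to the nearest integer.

(1520, 3566)

Crop width = 1948 − 664 = 1284 px; one third is 428.00 px.
Crop height = 5191 − 316 = 4875 px; one third is 1625.00 px.
The lower-right point is two-thirds across and two-thirds down within the crop:
x = 664 + 2 × 428.00 ≈ 1520; y = 316 + 2 × 1625.00 ≈ 3566.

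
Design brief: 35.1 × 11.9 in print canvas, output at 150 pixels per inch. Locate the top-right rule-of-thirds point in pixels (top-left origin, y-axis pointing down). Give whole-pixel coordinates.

x = 3510 px, y = 595 px

In pixels the canvas is 35.1 × 150 = 5265 wide and 11.9 × 150 = 1785 tall.
The top-right point is two-thirds across and one-third down:
x = 2 × 5265/3 ≈ 3510; y = 1 × 1785/3 ≈ 595.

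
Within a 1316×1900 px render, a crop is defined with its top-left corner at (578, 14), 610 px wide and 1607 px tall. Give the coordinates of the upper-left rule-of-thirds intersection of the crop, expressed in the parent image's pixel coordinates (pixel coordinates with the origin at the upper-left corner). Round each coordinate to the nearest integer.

One third of the crop width 610 is 203.33 px.
One third of the crop height 1607 is 535.67 px.
The upper-left point is one-third across and one-third down within the crop:
x = 578 + 1 × 203.33 ≈ 781; y = 14 + 1 × 535.67 ≈ 550.

x = 781 px, y = 550 px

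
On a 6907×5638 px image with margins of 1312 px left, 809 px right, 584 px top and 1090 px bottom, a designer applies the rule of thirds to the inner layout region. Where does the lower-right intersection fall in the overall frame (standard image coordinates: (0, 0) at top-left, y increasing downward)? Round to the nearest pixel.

Content width = 6907 − 1312 − 809 = 4786 px; content height = 5638 − 584 − 1090 = 3964 px.
Lower-right is two-thirds across and two-thirds down within the inner layout region.
x = 1312 + 2 × 4786/3 = 1312 + 3190.67 ≈ 4503
y = 584 + 2 × 3964/3 = 584 + 2642.67 ≈ 3227

x = 4503 px, y = 3227 px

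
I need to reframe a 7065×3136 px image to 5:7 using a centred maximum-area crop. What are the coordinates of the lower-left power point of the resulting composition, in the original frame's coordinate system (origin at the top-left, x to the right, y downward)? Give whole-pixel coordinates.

7065/3136 > 5/7, so the 5:7 crop keeps the full height 3136 and trims width to 3136 × 5/7 = 2240.00 px.
Left offset = (7065 − 2240.00)/2 = 2412.50 px; top offset = 0.
Lower-left is one-third across and two-thirds down within the crop:
x = 2412.50 + 1 × 2240.00/3 ≈ 3159; y = 0.00 + 2 × 3136.00/3 ≈ 2091.

(3159, 2091)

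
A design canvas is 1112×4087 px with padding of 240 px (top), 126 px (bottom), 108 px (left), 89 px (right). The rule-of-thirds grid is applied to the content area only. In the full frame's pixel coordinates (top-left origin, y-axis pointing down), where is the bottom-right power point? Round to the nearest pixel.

Content width = 1112 − 108 − 89 = 915 px; content height = 4087 − 240 − 126 = 3721 px.
Bottom-right is two-thirds across and two-thirds down within the content area.
x = 108 + 2 × 915/3 = 108 + 610.00 ≈ 718
y = 240 + 2 × 3721/3 = 240 + 2480.67 ≈ 2721

(718, 2721)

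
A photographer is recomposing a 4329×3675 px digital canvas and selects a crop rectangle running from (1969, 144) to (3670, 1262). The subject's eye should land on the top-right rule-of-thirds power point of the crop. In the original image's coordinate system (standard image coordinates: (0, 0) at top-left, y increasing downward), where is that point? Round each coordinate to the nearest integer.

x = 3103 px, y = 517 px

Crop width = 3670 − 1969 = 1701 px; one third is 567.00 px.
Crop height = 1262 − 144 = 1118 px; one third is 372.67 px.
The top-right point is two-thirds across and one-third down within the crop:
x = 1969 + 2 × 567.00 ≈ 3103; y = 144 + 1 × 372.67 ≈ 517.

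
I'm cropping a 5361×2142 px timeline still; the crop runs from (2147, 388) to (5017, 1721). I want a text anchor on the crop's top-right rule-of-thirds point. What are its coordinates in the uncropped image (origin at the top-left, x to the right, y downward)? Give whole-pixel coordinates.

x = 4060 px, y = 832 px

Crop width = 5017 − 2147 = 2870 px; one third is 956.67 px.
Crop height = 1721 − 388 = 1333 px; one third is 444.33 px.
The top-right point is two-thirds across and one-third down within the crop:
x = 2147 + 2 × 956.67 ≈ 4060; y = 388 + 1 × 444.33 ≈ 832.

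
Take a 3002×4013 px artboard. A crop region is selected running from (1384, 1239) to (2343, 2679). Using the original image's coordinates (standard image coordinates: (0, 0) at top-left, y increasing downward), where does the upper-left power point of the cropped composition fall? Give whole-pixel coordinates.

x = 1704 px, y = 1719 px

Crop width = 2343 − 1384 = 959 px; one third is 319.67 px.
Crop height = 2679 − 1239 = 1440 px; one third is 480.00 px.
The upper-left point is one-third across and one-third down within the crop:
x = 1384 + 1 × 319.67 ≈ 1704; y = 1239 + 1 × 480.00 ≈ 1719.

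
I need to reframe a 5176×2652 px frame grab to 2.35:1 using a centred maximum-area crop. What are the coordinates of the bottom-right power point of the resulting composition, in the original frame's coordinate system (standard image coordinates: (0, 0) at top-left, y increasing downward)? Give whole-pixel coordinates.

(3451, 1693)

5176/2652 < 2.35/1, so the 2.35:1 crop keeps the full width 5176 and trims height to 5176 × 1/2.35 = 2202.55 px.
Top offset = (2652 − 2202.55)/2 = 224.72 px; left offset = 0.
Bottom-right is two-thirds across and two-thirds down within the crop:
x = 0.00 + 2 × 5176.00/3 ≈ 3451; y = 224.72 + 2 × 2202.55/3 ≈ 1693.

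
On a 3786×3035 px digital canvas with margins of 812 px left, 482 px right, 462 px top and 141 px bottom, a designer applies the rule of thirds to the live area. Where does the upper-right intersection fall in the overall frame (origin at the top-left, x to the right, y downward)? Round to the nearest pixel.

x = 2473 px, y = 1273 px

Content width = 3786 − 812 − 482 = 2492 px; content height = 3035 − 462 − 141 = 2432 px.
Upper-right is two-thirds across and one-third down within the live area.
x = 812 + 2 × 2492/3 = 812 + 1661.33 ≈ 2473
y = 462 + 1 × 2432/3 = 462 + 810.67 ≈ 1273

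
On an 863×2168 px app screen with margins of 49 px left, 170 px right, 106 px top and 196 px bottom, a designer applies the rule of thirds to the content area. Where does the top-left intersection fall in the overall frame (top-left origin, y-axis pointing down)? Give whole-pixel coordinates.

x = 264 px, y = 728 px

Content width = 863 − 49 − 170 = 644 px; content height = 2168 − 106 − 196 = 1866 px.
Top-left is one-third across and one-third down within the content area.
x = 49 + 1 × 644/3 = 49 + 214.67 ≈ 264
y = 106 + 1 × 1866/3 = 106 + 622.00 ≈ 728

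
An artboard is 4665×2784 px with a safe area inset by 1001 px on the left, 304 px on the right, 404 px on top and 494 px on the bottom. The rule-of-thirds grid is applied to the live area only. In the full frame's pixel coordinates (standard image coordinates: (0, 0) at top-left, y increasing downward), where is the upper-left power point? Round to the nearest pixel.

(2121, 1033)

Content width = 4665 − 1001 − 304 = 3360 px; content height = 2784 − 404 − 494 = 1886 px.
Upper-left is one-third across and one-third down within the live area.
x = 1001 + 1 × 3360/3 = 1001 + 1120.00 ≈ 2121
y = 404 + 1 × 1886/3 = 404 + 628.67 ≈ 1033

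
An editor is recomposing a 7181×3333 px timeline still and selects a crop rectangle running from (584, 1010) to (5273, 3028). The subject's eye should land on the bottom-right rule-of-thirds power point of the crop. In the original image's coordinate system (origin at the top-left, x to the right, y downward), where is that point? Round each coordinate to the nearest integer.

Crop width = 5273 − 584 = 4689 px; one third is 1563.00 px.
Crop height = 3028 − 1010 = 2018 px; one third is 672.67 px.
The bottom-right point is two-thirds across and two-thirds down within the crop:
x = 584 + 2 × 1563.00 ≈ 3710; y = 1010 + 2 × 672.67 ≈ 2355.

(3710, 2355)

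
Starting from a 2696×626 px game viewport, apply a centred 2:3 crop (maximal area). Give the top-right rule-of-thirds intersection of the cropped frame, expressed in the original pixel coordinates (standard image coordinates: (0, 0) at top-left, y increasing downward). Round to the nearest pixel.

2696/626 > 2/3, so the 2:3 crop keeps the full height 626 and trims width to 626 × 2/3 = 417.33 px.
Left offset = (2696 − 417.33)/2 = 1139.33 px; top offset = 0.
Top-right is two-thirds across and one-third down within the crop:
x = 1139.33 + 2 × 417.33/3 ≈ 1418; y = 0.00 + 1 × 626.00/3 ≈ 209.

(1418, 209)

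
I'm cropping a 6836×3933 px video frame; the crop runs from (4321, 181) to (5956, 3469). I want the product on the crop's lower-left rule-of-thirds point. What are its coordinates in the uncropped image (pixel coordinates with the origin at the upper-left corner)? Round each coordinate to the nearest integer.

Crop width = 5956 − 4321 = 1635 px; one third is 545.00 px.
Crop height = 3469 − 181 = 3288 px; one third is 1096.00 px.
The lower-left point is one-third across and two-thirds down within the crop:
x = 4321 + 1 × 545.00 ≈ 4866; y = 181 + 2 × 1096.00 ≈ 2373.

x = 4866 px, y = 2373 px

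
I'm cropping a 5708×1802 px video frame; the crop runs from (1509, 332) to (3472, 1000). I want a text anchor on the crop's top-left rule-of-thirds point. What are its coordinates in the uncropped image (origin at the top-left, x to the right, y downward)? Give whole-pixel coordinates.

Crop width = 3472 − 1509 = 1963 px; one third is 654.33 px.
Crop height = 1000 − 332 = 668 px; one third is 222.67 px.
The top-left point is one-third across and one-third down within the crop:
x = 1509 + 1 × 654.33 ≈ 2163; y = 332 + 1 × 222.67 ≈ 555.

(2163, 555)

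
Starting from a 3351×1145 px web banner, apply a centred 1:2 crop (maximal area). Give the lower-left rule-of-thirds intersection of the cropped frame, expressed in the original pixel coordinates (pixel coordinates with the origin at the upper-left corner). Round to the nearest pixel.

3351/1145 > 1/2, so the 1:2 crop keeps the full height 1145 and trims width to 1145 × 1/2 = 572.50 px.
Left offset = (3351 − 572.50)/2 = 1389.25 px; top offset = 0.
Lower-left is one-third across and two-thirds down within the crop:
x = 1389.25 + 1 × 572.50/3 ≈ 1580; y = 0.00 + 2 × 1145.00/3 ≈ 763.

(1580, 763)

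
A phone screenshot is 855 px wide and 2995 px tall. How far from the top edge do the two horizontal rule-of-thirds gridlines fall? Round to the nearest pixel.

2995 / 3 = 998.33, so the horizontal lines sit at one and two thirds of 2995.

y = 998 px and y = 1997 px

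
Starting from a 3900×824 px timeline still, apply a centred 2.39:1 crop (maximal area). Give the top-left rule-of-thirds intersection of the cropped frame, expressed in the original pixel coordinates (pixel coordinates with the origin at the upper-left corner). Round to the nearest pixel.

(1622, 275)

3900/824 > 2.39/1, so the 2.39:1 crop keeps the full height 824 and trims width to 824 × 2.39/1 = 1969.36 px.
Left offset = (3900 − 1969.36)/2 = 965.32 px; top offset = 0.
Top-left is one-third across and one-third down within the crop:
x = 965.32 + 1 × 1969.36/3 ≈ 1622; y = 0.00 + 1 × 824.00/3 ≈ 275.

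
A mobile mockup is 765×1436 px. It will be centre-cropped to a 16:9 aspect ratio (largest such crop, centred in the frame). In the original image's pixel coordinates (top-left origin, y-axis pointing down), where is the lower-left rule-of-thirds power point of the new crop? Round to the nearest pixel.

765/1436 < 16/9, so the 16:9 crop keeps the full width 765 and trims height to 765 × 9/16 = 430.31 px.
Top offset = (1436 − 430.31)/2 = 502.84 px; left offset = 0.
Lower-left is one-third across and two-thirds down within the crop:
x = 0.00 + 1 × 765.00/3 ≈ 255; y = 502.84 + 2 × 430.31/3 ≈ 790.

x = 255 px, y = 790 px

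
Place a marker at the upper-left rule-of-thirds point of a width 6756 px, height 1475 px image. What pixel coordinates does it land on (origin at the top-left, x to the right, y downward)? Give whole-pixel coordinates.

The upper-left point sits one-third of the way across and one-third of the way down.
x = 1 × 6756/3 ≈ 2252; y = 1 × 1475/3 ≈ 492.

x = 2252 px, y = 492 px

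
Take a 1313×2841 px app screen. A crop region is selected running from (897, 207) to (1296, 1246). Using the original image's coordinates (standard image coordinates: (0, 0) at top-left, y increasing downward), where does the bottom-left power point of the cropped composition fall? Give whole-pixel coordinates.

x = 1030 px, y = 900 px

Crop width = 1296 − 897 = 399 px; one third is 133.00 px.
Crop height = 1246 − 207 = 1039 px; one third is 346.33 px.
The bottom-left point is one-third across and two-thirds down within the crop:
x = 897 + 1 × 133.00 ≈ 1030; y = 207 + 2 × 346.33 ≈ 900.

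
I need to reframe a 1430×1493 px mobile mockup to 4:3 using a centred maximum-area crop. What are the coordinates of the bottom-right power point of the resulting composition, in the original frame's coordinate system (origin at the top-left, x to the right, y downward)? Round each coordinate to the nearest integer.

x = 953 px, y = 925 px

1430/1493 < 4/3, so the 4:3 crop keeps the full width 1430 and trims height to 1430 × 3/4 = 1072.50 px.
Top offset = (1493 − 1072.50)/2 = 210.25 px; left offset = 0.
Bottom-right is two-thirds across and two-thirds down within the crop:
x = 0.00 + 2 × 1430.00/3 ≈ 953; y = 210.25 + 2 × 1072.50/3 ≈ 925.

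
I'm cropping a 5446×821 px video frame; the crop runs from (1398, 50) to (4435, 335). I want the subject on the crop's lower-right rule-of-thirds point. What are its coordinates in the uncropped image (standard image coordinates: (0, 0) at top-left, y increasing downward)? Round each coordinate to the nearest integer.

Crop width = 4435 − 1398 = 3037 px; one third is 1012.33 px.
Crop height = 335 − 50 = 285 px; one third is 95.00 px.
The lower-right point is two-thirds across and two-thirds down within the crop:
x = 1398 + 2 × 1012.33 ≈ 3423; y = 50 + 2 × 95.00 ≈ 240.

x = 3423 px, y = 240 px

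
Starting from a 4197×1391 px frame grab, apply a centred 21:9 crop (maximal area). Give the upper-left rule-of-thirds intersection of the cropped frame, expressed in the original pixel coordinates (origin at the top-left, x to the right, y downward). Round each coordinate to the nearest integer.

(1558, 464)

4197/1391 > 21/9, so the 21:9 crop keeps the full height 1391 and trims width to 1391 × 21/9 = 3245.67 px.
Left offset = (4197 − 3245.67)/2 = 475.67 px; top offset = 0.
Upper-left is one-third across and one-third down within the crop:
x = 475.67 + 1 × 3245.67/3 ≈ 1558; y = 0.00 + 1 × 1391.00/3 ≈ 464.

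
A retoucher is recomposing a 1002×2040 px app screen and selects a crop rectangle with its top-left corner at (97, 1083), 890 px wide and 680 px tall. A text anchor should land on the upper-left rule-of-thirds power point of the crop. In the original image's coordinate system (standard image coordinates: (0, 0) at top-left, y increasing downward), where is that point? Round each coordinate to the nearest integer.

One third of the crop width 890 is 296.67 px.
One third of the crop height 680 is 226.67 px.
The upper-left point is one-third across and one-third down within the crop:
x = 97 + 1 × 296.67 ≈ 394; y = 1083 + 1 × 226.67 ≈ 1310.

x = 394 px, y = 1310 px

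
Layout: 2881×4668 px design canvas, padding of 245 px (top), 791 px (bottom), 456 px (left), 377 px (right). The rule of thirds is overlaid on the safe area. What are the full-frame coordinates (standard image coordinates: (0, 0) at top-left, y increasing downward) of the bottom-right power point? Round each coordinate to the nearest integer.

Content width = 2881 − 456 − 377 = 2048 px; content height = 4668 − 245 − 791 = 3632 px.
Bottom-right is two-thirds across and two-thirds down within the safe area.
x = 456 + 2 × 2048/3 = 456 + 1365.33 ≈ 1821
y = 245 + 2 × 3632/3 = 245 + 2421.33 ≈ 2666

x = 1821 px, y = 2666 px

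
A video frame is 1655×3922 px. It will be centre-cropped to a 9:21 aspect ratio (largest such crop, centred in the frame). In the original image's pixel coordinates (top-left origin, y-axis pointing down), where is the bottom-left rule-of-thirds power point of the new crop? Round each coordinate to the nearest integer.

(552, 2605)

1655/3922 < 9/21, so the 9:21 crop keeps the full width 1655 and trims height to 1655 × 21/9 = 3861.67 px.
Top offset = (3922 − 3861.67)/2 = 30.17 px; left offset = 0.
Bottom-left is one-third across and two-thirds down within the crop:
x = 0.00 + 1 × 1655.00/3 ≈ 552; y = 30.17 + 2 × 3861.67/3 ≈ 2605.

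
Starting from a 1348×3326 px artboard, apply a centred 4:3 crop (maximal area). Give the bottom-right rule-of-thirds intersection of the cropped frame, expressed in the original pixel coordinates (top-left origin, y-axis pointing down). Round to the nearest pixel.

1348/3326 < 4/3, so the 4:3 crop keeps the full width 1348 and trims height to 1348 × 3/4 = 1011.00 px.
Top offset = (3326 − 1011.00)/2 = 1157.50 px; left offset = 0.
Bottom-right is two-thirds across and two-thirds down within the crop:
x = 0.00 + 2 × 1348.00/3 ≈ 899; y = 1157.50 + 2 × 1011.00/3 ≈ 1832.

x = 899 px, y = 1832 px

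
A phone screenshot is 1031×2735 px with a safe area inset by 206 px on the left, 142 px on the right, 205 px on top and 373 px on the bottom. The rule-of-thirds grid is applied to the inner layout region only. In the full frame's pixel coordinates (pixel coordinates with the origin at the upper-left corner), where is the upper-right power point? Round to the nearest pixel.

Content width = 1031 − 206 − 142 = 683 px; content height = 2735 − 205 − 373 = 2157 px.
Upper-right is two-thirds across and one-third down within the inner layout region.
x = 206 + 2 × 683/3 = 206 + 455.33 ≈ 661
y = 205 + 1 × 2157/3 = 205 + 719.00 ≈ 924

(661, 924)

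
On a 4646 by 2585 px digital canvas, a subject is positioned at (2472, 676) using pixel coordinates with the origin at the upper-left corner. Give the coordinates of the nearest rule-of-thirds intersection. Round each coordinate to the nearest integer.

Third lines: x ∈ {1549, 3097}, y ∈ {862, 1723}.
2472 is closer to x = 3097; 676 is closer to y = 862.
So the nearest intersection is the upper-right power point.

x = 3097 px, y = 862 px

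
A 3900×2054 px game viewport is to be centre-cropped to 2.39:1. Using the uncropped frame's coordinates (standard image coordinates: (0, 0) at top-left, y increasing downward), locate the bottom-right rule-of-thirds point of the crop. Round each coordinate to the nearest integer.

(2600, 1299)

3900/2054 < 2.39/1, so the 2.39:1 crop keeps the full width 3900 and trims height to 3900 × 1/2.39 = 1631.80 px.
Top offset = (2054 − 1631.80)/2 = 211.10 px; left offset = 0.
Bottom-right is two-thirds across and two-thirds down within the crop:
x = 0.00 + 2 × 3900.00/3 ≈ 2600; y = 211.10 + 2 × 1631.80/3 ≈ 1299.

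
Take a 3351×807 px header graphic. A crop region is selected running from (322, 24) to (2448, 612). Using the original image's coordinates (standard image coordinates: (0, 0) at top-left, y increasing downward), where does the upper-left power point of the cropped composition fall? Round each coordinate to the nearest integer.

x = 1031 px, y = 220 px

Crop width = 2448 − 322 = 2126 px; one third is 708.67 px.
Crop height = 612 − 24 = 588 px; one third is 196.00 px.
The upper-left point is one-third across and one-third down within the crop:
x = 322 + 1 × 708.67 ≈ 1031; y = 24 + 1 × 196.00 ≈ 220.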